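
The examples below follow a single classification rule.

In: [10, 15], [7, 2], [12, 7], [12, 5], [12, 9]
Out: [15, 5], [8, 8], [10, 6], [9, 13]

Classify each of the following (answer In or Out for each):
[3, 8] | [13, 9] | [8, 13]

In, Out, In

Every 'In' example satisfies: sum is odd. None of the 'Out' examples do.
[3, 8] → 3+8 = 11 → In. [13, 9] → 13+9 = 22 → Out. [8, 13] → 8+13 = 21 → In.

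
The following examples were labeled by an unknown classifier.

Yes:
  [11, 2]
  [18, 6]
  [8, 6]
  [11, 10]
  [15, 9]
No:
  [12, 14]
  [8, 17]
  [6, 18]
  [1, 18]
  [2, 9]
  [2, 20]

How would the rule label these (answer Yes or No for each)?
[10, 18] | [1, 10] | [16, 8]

One predicate separates the groups cleanly: first > second.
No: [10, 18], since 10 < 18. No: [1, 10], since 1 < 10. Yes: [16, 8], since 16 > 8.

No, No, Yes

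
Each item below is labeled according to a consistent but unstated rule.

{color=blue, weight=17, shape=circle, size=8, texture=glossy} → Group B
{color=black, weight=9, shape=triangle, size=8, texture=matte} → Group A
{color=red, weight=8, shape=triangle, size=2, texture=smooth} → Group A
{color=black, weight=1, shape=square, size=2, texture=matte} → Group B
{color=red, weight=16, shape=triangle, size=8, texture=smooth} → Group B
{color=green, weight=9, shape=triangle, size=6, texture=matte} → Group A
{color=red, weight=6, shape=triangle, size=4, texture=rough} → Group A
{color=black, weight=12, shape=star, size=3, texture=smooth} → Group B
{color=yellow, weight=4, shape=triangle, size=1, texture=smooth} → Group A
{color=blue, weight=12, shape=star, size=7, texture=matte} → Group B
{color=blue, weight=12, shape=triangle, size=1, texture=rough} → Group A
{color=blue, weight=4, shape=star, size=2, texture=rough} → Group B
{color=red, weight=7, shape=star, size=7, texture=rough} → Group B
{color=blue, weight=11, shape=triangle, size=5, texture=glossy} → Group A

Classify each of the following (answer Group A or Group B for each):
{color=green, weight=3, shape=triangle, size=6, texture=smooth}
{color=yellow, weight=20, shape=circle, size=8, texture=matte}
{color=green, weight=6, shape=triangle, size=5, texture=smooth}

Group A, Group B, Group A

Every 'Group A' example satisfies: shape is triangle AND weight ≤ 12. None of the 'Group B' examples do.
{color=green, weight=3, shape=triangle, size=6, texture=smooth}: shape is triangle, weight = 3, matches → Group A. {color=yellow, weight=20, shape=circle, size=8, texture=matte}: shape is circle, weight = 20, does not fit → Group B. {color=green, weight=6, shape=triangle, size=5, texture=smooth}: shape is triangle, weight = 6, matches → Group A.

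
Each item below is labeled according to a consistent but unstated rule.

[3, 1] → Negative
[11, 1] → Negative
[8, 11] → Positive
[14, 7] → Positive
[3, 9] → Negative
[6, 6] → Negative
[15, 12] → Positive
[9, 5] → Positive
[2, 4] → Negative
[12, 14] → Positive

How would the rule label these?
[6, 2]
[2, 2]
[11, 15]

The distinguishing property — sum ≥ 14 — holds for all the 'Positive' cases and none of the 'Negative' cases.

Negative, Negative, Positive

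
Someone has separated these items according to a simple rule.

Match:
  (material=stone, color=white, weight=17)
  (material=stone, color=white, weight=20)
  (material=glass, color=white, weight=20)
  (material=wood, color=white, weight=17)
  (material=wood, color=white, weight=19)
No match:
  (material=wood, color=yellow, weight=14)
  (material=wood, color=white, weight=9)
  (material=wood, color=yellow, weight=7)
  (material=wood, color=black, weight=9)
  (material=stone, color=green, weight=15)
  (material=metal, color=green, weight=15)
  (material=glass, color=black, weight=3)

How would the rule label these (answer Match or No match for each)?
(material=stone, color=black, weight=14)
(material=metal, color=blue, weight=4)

No match, No match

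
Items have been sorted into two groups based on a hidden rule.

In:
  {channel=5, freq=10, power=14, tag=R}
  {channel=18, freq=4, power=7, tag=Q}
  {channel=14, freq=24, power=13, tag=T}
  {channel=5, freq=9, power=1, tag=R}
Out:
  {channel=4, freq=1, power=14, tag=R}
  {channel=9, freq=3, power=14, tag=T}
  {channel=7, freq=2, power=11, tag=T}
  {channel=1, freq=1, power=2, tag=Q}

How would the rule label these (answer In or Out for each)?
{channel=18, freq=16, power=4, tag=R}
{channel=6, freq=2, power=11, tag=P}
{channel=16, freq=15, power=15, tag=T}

Rule: freq ≥ 4. This holds for each 'In' example and fails for each 'Out' one.
{channel=18, freq=16, power=4, tag=R} — freq = 16, hence In.
{channel=6, freq=2, power=11, tag=P} — freq = 2, hence Out.
{channel=16, freq=15, power=15, tag=T} — freq = 15, hence In.

In, Out, In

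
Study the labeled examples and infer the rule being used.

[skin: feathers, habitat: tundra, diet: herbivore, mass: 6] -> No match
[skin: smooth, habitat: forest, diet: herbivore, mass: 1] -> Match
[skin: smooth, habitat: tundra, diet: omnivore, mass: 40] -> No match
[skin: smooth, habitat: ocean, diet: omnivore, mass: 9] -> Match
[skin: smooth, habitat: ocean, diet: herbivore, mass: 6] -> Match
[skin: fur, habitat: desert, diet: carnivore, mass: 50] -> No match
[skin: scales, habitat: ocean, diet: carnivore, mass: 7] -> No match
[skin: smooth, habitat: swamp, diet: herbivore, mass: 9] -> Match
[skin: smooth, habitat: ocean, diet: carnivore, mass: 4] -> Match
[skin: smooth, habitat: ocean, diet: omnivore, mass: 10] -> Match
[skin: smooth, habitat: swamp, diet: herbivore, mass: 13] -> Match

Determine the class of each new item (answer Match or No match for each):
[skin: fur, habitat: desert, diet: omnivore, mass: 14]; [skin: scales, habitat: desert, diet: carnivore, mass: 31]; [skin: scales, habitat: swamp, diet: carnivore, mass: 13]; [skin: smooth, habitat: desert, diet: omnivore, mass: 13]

The pattern is that an item is 'Match' exactly when: skin is smooth AND mass ≤ 13.
[skin: fur, habitat: desert, diet: omnivore, mass: 14]: skin is fur, mass = 14 — doesn't match, so No match. [skin: scales, habitat: desert, diet: carnivore, mass: 31]: skin is scales, mass = 31 — doesn't match, so No match. [skin: scales, habitat: swamp, diet: carnivore, mass: 13]: skin is scales, mass = 13 — doesn't match, so No match. [skin: smooth, habitat: desert, diet: omnivore, mass: 13]: skin is smooth, mass = 13 — checks out, so Match.

No match, No match, No match, Match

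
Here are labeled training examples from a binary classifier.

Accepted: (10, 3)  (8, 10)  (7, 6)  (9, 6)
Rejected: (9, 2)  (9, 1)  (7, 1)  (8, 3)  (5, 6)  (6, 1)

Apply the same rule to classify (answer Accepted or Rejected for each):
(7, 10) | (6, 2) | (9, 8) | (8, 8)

The simplest hypothesis consistent with all the labels is: sum ≥ 13.

Accepted, Rejected, Accepted, Accepted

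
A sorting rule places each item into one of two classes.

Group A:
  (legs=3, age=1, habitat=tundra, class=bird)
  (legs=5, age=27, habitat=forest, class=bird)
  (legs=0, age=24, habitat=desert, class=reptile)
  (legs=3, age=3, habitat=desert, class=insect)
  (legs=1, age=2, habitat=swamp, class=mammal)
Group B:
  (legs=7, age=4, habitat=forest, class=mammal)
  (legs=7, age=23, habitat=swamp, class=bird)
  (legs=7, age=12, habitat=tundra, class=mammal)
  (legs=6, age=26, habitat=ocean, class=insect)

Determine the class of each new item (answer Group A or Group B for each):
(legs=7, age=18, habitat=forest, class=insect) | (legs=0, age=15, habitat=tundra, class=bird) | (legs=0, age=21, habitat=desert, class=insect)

Group B, Group A, Group A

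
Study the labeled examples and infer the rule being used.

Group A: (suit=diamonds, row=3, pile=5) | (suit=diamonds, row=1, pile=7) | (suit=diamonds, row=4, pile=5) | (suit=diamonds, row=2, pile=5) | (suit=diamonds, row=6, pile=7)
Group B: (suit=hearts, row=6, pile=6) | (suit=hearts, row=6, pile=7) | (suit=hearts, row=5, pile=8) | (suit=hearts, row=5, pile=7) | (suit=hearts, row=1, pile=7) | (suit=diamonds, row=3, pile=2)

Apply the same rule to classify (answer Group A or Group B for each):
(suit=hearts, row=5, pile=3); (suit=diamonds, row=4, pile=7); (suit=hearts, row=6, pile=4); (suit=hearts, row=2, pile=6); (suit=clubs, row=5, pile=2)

Group B, Group A, Group B, Group B, Group B

'Group A' ⟺ suit is diamonds AND pile ≥ 5.
(suit=hearts, row=5, pile=3) — suit is hearts, pile = 3, hence Group B.
(suit=diamonds, row=4, pile=7) — suit is diamonds, pile = 7, hence Group A.
(suit=hearts, row=6, pile=4) — suit is hearts, pile = 4, hence Group B.
(suit=hearts, row=2, pile=6) — suit is hearts, pile = 6, hence Group B.
(suit=clubs, row=5, pile=2) — suit is clubs, pile = 2, hence Group B.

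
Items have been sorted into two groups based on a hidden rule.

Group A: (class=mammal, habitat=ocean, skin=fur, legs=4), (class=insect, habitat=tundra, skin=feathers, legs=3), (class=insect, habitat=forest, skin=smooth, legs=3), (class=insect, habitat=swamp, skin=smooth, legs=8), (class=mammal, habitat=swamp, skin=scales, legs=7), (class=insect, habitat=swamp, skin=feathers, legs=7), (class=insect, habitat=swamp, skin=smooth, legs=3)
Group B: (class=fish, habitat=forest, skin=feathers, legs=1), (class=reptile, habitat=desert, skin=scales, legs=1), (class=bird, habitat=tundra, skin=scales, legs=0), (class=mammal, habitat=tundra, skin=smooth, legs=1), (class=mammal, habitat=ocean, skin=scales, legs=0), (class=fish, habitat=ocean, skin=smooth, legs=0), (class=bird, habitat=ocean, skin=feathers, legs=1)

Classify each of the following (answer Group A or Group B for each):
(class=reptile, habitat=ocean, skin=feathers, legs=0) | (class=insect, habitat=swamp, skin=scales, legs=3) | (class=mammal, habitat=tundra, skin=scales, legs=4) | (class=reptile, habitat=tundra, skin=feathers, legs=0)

The simplest hypothesis consistent with all the labels is: legs ≥ 3.
(class=reptile, habitat=ocean, skin=feathers, legs=0): Group B (legs = 0).
(class=insect, habitat=swamp, skin=scales, legs=3): Group A (legs = 3).
(class=mammal, habitat=tundra, skin=scales, legs=4): Group A (legs = 4).
(class=reptile, habitat=tundra, skin=feathers, legs=0): Group B (legs = 0).

Group B, Group A, Group A, Group B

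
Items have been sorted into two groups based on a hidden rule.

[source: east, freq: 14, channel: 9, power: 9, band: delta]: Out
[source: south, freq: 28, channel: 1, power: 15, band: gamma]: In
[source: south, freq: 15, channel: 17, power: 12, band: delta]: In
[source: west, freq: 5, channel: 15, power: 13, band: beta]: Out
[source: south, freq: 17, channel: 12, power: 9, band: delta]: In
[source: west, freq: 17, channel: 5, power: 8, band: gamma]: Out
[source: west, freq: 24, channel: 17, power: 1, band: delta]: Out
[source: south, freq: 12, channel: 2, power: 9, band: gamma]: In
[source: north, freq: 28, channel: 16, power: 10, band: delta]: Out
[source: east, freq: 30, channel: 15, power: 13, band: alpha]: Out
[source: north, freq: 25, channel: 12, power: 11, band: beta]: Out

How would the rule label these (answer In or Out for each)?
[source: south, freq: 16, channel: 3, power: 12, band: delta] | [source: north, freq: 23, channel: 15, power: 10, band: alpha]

The pattern is that an item is 'In' exactly when: source is south.
[source: south, freq: 16, channel: 3, power: 12, band: delta]: source is south — has this property, so In. [source: north, freq: 23, channel: 15, power: 10, band: alpha]: source is north — doesn't match, so Out.

In, Out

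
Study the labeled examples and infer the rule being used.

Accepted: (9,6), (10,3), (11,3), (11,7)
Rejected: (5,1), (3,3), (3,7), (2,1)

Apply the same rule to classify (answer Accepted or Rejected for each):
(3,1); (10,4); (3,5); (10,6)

Rejected, Accepted, Rejected, Accepted

Rule: sum ≥ 13. This holds for each 'Accepted' example and fails for each 'Rejected' one.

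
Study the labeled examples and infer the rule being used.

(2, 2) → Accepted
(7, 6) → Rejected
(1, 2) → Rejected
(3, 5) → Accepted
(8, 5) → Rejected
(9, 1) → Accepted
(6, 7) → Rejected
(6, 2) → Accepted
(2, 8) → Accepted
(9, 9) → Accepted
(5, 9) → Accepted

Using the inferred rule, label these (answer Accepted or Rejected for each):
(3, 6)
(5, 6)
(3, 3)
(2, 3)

All 'Accepted' examples share one property — sum is even — and every 'Rejected' example lacks it.
(3, 6) — 3+6 = 9, hence Rejected.
(5, 6) — 5+6 = 11, hence Rejected.
(3, 3) — 3+3 = 6, hence Accepted.
(2, 3) — 2+3 = 5, hence Rejected.

Rejected, Rejected, Accepted, Rejected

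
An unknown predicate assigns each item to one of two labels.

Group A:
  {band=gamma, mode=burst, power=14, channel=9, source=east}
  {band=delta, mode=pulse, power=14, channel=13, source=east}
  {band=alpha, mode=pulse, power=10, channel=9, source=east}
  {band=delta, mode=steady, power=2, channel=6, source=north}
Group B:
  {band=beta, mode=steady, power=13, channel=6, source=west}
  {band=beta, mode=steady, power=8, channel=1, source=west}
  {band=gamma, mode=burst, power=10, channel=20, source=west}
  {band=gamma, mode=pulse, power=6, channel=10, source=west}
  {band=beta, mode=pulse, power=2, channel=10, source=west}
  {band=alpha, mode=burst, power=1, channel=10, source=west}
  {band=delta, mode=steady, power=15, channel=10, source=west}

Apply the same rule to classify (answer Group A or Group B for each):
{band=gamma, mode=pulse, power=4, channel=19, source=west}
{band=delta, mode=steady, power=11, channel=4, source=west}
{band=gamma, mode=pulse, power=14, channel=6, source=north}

Group B, Group B, Group A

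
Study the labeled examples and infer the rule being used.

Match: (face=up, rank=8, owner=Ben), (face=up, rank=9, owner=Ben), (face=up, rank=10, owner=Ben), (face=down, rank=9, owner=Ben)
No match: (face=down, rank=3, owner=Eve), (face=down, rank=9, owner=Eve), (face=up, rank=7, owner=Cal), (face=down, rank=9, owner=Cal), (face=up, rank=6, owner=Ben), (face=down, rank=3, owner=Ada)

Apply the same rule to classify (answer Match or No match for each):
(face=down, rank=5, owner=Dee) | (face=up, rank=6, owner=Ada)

One predicate separates the groups cleanly: owner is Ben AND rank ≥ 7.
(face=down, rank=5, owner=Dee): No match (owner is Dee, rank = 5).
(face=up, rank=6, owner=Ada): No match (owner is Ada, rank = 6).

No match, No match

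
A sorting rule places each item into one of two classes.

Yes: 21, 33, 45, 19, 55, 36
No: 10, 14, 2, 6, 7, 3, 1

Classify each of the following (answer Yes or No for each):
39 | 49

Yes, Yes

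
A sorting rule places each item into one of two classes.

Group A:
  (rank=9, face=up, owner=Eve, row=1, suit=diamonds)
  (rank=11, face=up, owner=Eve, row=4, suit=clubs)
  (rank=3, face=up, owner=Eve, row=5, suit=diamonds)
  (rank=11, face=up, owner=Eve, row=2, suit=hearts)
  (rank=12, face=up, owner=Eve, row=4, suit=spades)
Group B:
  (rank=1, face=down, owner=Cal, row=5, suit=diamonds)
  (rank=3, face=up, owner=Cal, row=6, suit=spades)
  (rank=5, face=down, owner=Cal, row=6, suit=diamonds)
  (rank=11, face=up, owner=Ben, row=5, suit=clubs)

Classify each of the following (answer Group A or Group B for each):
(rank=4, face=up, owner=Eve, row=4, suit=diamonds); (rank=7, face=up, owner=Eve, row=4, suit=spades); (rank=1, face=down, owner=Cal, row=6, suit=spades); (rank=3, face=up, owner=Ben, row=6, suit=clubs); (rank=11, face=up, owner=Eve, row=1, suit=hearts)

Rule: owner is Eve. This holds for each 'Group A' example and fails for each 'Group B' one.
(rank=4, face=up, owner=Eve, row=4, suit=diamonds): owner is Eve — passes, so Group A.
(rank=7, face=up, owner=Eve, row=4, suit=spades): owner is Eve — passes, so Group A.
(rank=1, face=down, owner=Cal, row=6, suit=spades): owner is Cal — doesn't match, so Group B.
(rank=3, face=up, owner=Ben, row=6, suit=clubs): owner is Ben — doesn't match, so Group B.
(rank=11, face=up, owner=Eve, row=1, suit=hearts): owner is Eve — passes, so Group A.

Group A, Group A, Group B, Group B, Group A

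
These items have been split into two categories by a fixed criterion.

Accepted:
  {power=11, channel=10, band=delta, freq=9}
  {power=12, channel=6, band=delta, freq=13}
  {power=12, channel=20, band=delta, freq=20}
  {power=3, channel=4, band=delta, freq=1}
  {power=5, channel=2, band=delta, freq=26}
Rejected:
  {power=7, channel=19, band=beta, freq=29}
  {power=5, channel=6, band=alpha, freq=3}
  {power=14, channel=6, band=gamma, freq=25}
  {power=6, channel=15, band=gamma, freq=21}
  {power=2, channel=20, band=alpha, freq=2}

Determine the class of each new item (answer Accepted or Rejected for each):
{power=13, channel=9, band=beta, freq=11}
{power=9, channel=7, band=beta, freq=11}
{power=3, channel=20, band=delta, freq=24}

Rule: band is delta. This holds for each 'Accepted' example and fails for each 'Rejected' one.
{power=13, channel=9, band=beta, freq=11}: band is beta — fails the rule, so Rejected.
{power=9, channel=7, band=beta, freq=11}: band is beta — fails the rule, so Rejected.
{power=3, channel=20, band=delta, freq=24}: band is delta — matches, so Accepted.

Rejected, Rejected, Accepted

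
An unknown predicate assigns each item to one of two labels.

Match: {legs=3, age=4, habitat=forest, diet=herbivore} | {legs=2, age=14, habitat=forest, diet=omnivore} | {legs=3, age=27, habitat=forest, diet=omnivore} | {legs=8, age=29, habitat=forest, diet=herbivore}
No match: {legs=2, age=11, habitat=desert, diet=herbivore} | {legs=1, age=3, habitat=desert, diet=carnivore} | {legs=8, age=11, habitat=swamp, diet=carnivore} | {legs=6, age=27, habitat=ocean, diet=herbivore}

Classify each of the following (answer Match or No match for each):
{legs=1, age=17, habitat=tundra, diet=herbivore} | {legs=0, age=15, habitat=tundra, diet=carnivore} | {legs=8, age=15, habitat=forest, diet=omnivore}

No match, No match, Match

The rule appears to be: habitat is forest.
No match: {legs=1, age=17, habitat=tundra, diet=herbivore}, since habitat is tundra.
No match: {legs=0, age=15, habitat=tundra, diet=carnivore}, since habitat is tundra.
Match: {legs=8, age=15, habitat=forest, diet=omnivore}, since habitat is forest.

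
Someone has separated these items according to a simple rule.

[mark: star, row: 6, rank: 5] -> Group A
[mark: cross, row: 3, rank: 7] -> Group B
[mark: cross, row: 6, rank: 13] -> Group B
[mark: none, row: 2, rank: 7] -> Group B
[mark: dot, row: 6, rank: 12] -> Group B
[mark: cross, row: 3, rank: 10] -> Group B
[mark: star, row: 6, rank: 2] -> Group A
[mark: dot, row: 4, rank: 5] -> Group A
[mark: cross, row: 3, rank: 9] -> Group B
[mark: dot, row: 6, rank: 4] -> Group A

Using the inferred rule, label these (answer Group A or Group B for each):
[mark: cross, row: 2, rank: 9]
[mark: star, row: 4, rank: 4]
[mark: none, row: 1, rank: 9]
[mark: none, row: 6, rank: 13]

Group B, Group A, Group B, Group B

The rule appears to be: rank ≤ 5.
[mark: cross, row: 2, rank: 9]: rank = 9 — does not fit, so Group B. [mark: star, row: 4, rank: 4]: rank = 4 — meets the rule, so Group A. [mark: none, row: 1, rank: 9]: rank = 9 — does not fit, so Group B. [mark: none, row: 6, rank: 13]: rank = 13 — does not fit, so Group B.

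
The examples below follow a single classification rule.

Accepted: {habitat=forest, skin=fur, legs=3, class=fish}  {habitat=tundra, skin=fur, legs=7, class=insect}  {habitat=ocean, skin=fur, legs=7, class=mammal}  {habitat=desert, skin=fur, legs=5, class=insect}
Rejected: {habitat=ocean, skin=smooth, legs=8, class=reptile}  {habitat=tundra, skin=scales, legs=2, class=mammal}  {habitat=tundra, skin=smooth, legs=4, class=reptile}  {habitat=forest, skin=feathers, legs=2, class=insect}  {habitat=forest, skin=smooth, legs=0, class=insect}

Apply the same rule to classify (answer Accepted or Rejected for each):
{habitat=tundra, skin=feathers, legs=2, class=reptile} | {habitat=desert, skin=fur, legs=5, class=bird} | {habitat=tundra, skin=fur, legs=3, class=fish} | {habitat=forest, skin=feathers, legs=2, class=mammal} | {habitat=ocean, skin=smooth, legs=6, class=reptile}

Every 'Accepted' example satisfies: skin is fur. None of the 'Rejected' examples do.
{habitat=tundra, skin=feathers, legs=2, class=reptile} → skin is feathers → Rejected. {habitat=desert, skin=fur, legs=5, class=bird} → skin is fur → Accepted. {habitat=tundra, skin=fur, legs=3, class=fish} → skin is fur → Accepted. {habitat=forest, skin=feathers, legs=2, class=mammal} → skin is feathers → Rejected. {habitat=ocean, skin=smooth, legs=6, class=reptile} → skin is smooth → Rejected.

Rejected, Accepted, Accepted, Rejected, Rejected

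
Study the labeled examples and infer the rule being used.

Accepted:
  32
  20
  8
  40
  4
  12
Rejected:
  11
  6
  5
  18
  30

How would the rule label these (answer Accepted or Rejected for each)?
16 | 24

Rule: multiple of 4. This holds for each 'Accepted' example and fails for each 'Rejected' one.
16: 16 = 4·4, qualifies → Accepted.
24: 24 = 4·6, qualifies → Accepted.

Accepted, Accepted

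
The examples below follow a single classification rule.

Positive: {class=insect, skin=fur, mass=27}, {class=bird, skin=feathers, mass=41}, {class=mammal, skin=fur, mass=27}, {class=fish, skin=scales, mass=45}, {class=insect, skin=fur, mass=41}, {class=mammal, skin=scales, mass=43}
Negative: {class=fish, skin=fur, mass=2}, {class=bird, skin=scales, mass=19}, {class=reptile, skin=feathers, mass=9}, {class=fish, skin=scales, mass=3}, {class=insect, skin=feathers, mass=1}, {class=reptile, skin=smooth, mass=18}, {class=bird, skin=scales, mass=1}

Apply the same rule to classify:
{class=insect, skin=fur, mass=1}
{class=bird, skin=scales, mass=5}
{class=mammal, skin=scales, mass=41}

The rule appears to be: mass ≥ 27.

Negative, Negative, Positive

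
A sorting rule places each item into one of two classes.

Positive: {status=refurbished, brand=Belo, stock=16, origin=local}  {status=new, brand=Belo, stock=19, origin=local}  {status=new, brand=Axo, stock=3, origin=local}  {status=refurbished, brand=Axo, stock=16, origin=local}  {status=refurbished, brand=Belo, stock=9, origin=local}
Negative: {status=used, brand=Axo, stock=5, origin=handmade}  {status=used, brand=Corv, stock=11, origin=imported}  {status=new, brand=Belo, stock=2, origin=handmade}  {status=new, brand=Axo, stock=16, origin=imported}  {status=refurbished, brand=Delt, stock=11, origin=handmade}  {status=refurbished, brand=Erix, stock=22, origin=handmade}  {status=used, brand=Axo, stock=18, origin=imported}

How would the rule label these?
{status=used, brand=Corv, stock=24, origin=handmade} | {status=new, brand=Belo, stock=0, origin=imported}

A rule that fits every label: origin is local — true of each 'Positive' example, false of each 'Negative' one.

Negative, Negative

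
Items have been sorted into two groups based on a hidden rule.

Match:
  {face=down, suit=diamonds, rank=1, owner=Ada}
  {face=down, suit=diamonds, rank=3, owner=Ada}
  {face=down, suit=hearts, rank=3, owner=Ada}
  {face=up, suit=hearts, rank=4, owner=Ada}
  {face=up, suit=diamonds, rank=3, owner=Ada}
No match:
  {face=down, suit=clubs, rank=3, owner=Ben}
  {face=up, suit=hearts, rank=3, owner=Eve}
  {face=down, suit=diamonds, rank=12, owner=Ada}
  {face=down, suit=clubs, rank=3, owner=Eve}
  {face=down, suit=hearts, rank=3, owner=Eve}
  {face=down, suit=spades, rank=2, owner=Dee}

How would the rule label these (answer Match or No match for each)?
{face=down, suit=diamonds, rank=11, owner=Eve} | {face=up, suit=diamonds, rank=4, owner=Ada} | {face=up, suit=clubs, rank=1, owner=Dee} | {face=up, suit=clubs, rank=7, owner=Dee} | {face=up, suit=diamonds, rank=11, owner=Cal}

Rule: owner is Ada AND rank ≤ 4. This holds for each 'Match' example and fails for each 'No match' one.
{face=down, suit=diamonds, rank=11, owner=Eve}: owner is Eve, rank = 11, doesn't match → No match. {face=up, suit=diamonds, rank=4, owner=Ada}: owner is Ada, rank = 4, fits → Match. {face=up, suit=clubs, rank=1, owner=Dee}: owner is Dee, rank = 1, doesn't match → No match. {face=up, suit=clubs, rank=7, owner=Dee}: owner is Dee, rank = 7, doesn't match → No match. {face=up, suit=diamonds, rank=11, owner=Cal}: owner is Cal, rank = 11, doesn't match → No match.

No match, Match, No match, No match, No match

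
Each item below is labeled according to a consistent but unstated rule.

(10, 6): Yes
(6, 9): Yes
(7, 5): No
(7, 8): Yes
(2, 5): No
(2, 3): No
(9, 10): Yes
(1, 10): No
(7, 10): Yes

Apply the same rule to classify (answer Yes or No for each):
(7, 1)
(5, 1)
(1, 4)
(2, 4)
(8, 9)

No, No, No, No, Yes

The pattern is that an item is 'Yes' exactly when: sum ≥ 15.
(7, 1): No (7+1 = 8). (5, 1): No (5+1 = 6). (1, 4): No (1+4 = 5). (2, 4): No (2+4 = 6). (8, 9): Yes (8+9 = 17).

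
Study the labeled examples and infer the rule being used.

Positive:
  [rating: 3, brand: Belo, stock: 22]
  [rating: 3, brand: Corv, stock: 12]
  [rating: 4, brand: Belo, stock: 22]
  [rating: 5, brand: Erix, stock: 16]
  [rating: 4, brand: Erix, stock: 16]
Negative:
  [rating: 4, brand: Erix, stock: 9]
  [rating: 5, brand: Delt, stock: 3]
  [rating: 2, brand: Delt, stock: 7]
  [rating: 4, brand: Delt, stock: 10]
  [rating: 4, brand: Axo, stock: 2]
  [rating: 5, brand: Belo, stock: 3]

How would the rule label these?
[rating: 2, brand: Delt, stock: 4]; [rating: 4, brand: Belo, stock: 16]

All 'Positive' examples share one property — stock ≥ 12 — and every 'Negative' example lacks it.

Negative, Positive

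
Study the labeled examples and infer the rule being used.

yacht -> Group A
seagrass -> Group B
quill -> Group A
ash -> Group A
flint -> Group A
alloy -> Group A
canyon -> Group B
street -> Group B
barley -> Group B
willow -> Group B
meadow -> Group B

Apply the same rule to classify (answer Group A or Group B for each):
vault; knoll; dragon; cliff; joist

Rule: odd length. This holds for each 'Group A' example and fails for each 'Group B' one.
vault: length 5 — meets the rule, so Group A. knoll: length 5 — meets the rule, so Group A. dragon: length 6 — fails the rule, so Group B. cliff: length 5 — meets the rule, so Group A. joist: length 5 — meets the rule, so Group A.

Group A, Group A, Group B, Group A, Group A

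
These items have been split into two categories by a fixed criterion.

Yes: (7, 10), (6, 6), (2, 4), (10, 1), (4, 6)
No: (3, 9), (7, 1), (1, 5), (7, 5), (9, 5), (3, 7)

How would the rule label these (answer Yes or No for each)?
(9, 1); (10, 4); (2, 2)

The distinguishing property — product is even — holds for all the 'Yes' cases and none of the 'No' cases.
No: (9, 1), since 9·1 = 9.
Yes: (10, 4), since 10·4 = 40.
Yes: (2, 2), since 2·2 = 4.

No, Yes, Yes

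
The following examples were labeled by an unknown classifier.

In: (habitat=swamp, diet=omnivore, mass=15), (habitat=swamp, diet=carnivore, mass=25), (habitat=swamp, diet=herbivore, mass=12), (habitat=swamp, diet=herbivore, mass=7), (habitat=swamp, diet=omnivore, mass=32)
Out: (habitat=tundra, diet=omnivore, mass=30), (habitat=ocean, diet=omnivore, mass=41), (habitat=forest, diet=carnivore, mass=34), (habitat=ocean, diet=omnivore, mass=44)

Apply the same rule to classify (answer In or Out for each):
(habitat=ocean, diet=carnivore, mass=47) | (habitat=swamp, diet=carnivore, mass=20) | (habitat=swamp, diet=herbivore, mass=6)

Out, In, In

'In' ⟺ habitat is swamp.
Out: (habitat=ocean, diet=carnivore, mass=47), since habitat is ocean. In: (habitat=swamp, diet=carnivore, mass=20), since habitat is swamp. In: (habitat=swamp, diet=herbivore, mass=6), since habitat is swamp.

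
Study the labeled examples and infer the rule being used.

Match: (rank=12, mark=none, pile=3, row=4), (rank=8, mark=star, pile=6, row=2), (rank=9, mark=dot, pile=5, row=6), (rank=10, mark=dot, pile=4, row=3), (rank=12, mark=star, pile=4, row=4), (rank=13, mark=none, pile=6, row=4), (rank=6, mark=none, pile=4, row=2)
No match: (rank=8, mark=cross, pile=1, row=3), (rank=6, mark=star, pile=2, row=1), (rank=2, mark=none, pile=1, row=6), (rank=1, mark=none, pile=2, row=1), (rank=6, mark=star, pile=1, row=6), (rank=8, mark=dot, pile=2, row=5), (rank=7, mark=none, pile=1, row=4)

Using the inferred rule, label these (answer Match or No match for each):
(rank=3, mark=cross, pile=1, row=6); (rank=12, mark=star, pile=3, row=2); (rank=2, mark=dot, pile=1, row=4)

No match, Match, No match

One predicate separates the groups cleanly: pile ≥ 3.
(rank=3, mark=cross, pile=1, row=6): No match (pile = 1). (rank=12, mark=star, pile=3, row=2): Match (pile = 3). (rank=2, mark=dot, pile=1, row=4): No match (pile = 1).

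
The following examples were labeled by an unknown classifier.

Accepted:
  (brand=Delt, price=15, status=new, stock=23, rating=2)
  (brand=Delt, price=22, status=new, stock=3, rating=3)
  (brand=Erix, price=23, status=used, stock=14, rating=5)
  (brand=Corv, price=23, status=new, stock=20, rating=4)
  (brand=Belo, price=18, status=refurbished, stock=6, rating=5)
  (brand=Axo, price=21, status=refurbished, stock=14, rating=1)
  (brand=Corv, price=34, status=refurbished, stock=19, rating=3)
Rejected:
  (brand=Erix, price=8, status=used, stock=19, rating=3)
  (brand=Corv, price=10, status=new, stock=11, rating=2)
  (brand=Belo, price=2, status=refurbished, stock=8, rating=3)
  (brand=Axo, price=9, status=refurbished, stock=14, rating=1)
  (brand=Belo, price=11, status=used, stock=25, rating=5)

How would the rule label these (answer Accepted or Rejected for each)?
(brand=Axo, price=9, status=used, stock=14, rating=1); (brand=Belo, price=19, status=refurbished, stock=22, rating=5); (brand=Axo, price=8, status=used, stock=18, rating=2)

The rule appears to be: price ≥ 15.

Rejected, Accepted, Rejected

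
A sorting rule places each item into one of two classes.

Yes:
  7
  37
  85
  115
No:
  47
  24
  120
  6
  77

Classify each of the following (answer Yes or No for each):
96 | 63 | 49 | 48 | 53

No, No, Yes, No, No

One predicate separates the groups cleanly: ≡ 1 (mod 3).
96: 96 mod 3 = 0, fails the rule → No.
63: 63 mod 3 = 0, fails the rule → No.
49: 49 mod 3 = 1, passes → Yes.
48: 48 mod 3 = 0, fails the rule → No.
53: 53 mod 3 = 2, fails the rule → No.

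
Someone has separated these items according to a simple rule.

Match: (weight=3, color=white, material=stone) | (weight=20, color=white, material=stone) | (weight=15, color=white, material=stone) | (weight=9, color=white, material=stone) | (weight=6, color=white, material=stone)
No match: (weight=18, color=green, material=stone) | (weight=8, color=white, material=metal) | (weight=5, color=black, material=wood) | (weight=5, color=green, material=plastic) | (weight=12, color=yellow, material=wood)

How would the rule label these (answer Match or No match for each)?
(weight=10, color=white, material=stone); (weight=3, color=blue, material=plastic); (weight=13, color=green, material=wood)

Match, No match, No match

The distinguishing property — material is stone AND color is white — holds for all the 'Match' cases and none of the 'No match' cases.
(weight=10, color=white, material=stone): material is stone, color is white — matches, so Match.
(weight=3, color=blue, material=plastic): material is plastic, color is blue — does not pass, so No match.
(weight=13, color=green, material=wood): material is wood, color is green — does not pass, so No match.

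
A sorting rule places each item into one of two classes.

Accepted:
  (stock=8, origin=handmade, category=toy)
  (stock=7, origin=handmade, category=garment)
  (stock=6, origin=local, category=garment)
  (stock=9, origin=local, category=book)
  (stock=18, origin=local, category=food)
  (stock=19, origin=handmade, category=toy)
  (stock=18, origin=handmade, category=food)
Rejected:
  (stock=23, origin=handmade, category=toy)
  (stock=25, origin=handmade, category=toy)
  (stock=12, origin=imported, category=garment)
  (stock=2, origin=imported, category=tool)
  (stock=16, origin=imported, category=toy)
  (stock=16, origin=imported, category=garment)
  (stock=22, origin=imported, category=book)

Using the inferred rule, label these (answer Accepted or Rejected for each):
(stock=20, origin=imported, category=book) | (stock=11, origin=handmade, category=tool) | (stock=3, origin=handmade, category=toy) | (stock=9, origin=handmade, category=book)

Rejected, Accepted, Accepted, Accepted

One predicate separates the groups cleanly: origin is not imported AND stock ≤ 19.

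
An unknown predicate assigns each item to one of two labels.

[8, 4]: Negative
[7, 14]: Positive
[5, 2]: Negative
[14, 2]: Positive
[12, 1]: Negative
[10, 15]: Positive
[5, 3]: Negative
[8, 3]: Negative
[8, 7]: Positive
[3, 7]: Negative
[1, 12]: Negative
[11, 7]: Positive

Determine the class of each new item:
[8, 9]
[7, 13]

A rule that fits every label: sum ≥ 15 — true of each 'Positive' example, false of each 'Negative' one.
[8, 9]: 8+9 = 17, matches → Positive. [7, 13]: 7+13 = 20, matches → Positive.

Positive, Positive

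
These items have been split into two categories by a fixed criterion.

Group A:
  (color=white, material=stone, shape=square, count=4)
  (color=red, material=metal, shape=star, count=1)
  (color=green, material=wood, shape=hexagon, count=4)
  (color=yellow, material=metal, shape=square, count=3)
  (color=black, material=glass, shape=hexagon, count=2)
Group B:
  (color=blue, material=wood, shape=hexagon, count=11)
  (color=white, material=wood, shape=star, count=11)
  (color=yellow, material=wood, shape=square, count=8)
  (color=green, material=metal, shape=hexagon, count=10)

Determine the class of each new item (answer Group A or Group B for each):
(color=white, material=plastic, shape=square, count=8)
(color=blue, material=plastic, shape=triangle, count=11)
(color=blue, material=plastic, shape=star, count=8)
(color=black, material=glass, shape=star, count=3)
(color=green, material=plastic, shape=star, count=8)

A rule that fits every label: count ≤ 4 — true of each 'Group A' example, false of each 'Group B' one.
(color=white, material=plastic, shape=square, count=8): Group B (count = 8).
(color=blue, material=plastic, shape=triangle, count=11): Group B (count = 11).
(color=blue, material=plastic, shape=star, count=8): Group B (count = 8).
(color=black, material=glass, shape=star, count=3): Group A (count = 3).
(color=green, material=plastic, shape=star, count=8): Group B (count = 8).

Group B, Group B, Group B, Group A, Group B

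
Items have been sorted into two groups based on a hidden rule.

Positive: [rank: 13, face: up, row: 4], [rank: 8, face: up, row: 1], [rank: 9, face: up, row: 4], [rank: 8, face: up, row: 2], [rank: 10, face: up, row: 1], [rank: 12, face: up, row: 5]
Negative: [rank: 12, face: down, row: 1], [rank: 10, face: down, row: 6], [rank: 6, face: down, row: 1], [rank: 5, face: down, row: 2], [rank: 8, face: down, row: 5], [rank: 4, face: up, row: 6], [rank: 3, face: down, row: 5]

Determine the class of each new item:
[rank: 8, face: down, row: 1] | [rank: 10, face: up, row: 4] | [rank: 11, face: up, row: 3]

The distinguishing property — face is up AND row ≤ 5 — holds for all the 'Positive' cases and none of the 'Negative' cases.
[rank: 8, face: down, row: 1]: face is down, row = 1 — fails this test, so Negative.
[rank: 10, face: up, row: 4]: face is up, row = 4 — meets the rule, so Positive.
[rank: 11, face: up, row: 3]: face is up, row = 3 — meets the rule, so Positive.

Negative, Positive, Positive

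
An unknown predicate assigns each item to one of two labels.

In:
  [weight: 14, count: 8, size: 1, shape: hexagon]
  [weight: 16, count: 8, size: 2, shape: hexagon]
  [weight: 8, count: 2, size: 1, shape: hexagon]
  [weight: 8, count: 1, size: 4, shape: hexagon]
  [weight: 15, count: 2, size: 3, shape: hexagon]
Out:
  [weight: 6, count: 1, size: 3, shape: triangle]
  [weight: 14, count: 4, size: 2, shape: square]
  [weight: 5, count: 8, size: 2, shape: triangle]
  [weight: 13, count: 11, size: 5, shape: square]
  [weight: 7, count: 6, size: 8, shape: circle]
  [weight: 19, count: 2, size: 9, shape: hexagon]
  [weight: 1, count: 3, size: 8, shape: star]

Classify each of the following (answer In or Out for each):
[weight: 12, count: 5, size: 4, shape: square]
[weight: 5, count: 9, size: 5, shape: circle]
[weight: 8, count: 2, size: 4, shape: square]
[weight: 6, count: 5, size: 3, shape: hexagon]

A rule that fits every label: shape is hexagon AND size ≤ 4 — true of each 'In' example, false of each 'Out' one.
[weight: 12, count: 5, size: 4, shape: square]: Out (shape is square, size = 4). [weight: 5, count: 9, size: 5, shape: circle]: Out (shape is circle, size = 5). [weight: 8, count: 2, size: 4, shape: square]: Out (shape is square, size = 4). [weight: 6, count: 5, size: 3, shape: hexagon]: In (shape is hexagon, size = 3).

Out, Out, Out, In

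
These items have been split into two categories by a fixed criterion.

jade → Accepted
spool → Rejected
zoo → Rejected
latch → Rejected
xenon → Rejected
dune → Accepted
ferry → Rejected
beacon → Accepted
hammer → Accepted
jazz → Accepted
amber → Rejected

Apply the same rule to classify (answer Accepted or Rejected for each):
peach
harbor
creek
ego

Rejected, Accepted, Rejected, Rejected

The simplest hypothesis consistent with all the labels is: even length.
Rejected: peach, since length 5.
Accepted: harbor, since length 6.
Rejected: creek, since length 5.
Rejected: ego, since length 3.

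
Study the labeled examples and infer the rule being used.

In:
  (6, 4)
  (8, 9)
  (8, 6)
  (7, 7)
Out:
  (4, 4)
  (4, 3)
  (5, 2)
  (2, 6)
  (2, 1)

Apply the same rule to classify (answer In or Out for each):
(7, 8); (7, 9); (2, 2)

Every 'In' example satisfies: sum ≥ 10. None of the 'Out' examples do.
(7, 8) — 7+8 = 15, hence In.
(7, 9) — 7+9 = 16, hence In.
(2, 2) — 2+2 = 4, hence Out.

In, In, Out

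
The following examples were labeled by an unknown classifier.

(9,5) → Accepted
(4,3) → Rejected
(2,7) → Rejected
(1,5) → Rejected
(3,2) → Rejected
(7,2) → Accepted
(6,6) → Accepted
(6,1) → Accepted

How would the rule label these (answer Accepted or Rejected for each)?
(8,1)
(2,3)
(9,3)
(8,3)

'Accepted' ⟺ first ≥ 5.
(8,1): Accepted (first 8).
(2,3): Rejected (first 2).
(9,3): Accepted (first 9).
(8,3): Accepted (first 8).

Accepted, Rejected, Accepted, Accepted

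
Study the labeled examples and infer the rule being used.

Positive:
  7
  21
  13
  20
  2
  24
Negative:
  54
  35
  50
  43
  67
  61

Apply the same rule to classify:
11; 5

'Positive' ⟺ at most 24.
11: 11 ≤ 24 — meets the rule, so Positive.
5: 5 ≤ 24 — meets the rule, so Positive.

Positive, Positive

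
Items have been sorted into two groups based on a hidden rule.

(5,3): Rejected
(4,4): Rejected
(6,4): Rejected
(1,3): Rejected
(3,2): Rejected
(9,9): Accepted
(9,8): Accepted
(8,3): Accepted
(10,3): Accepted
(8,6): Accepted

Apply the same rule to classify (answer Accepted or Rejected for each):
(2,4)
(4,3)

Rejected, Rejected

The classifier is using: sum ≥ 11.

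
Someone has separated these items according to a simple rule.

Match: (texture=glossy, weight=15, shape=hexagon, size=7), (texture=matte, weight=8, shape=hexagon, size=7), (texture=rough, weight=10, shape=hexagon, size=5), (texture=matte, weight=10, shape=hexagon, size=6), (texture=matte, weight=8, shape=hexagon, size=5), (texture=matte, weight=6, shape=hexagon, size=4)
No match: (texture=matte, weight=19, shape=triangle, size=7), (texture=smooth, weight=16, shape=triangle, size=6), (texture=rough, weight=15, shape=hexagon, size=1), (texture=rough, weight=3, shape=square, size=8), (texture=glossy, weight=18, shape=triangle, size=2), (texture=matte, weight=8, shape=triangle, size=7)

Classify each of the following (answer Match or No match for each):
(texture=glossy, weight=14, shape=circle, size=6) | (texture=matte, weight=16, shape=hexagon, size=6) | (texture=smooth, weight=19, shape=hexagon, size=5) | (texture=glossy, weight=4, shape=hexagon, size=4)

The classifier is using: shape is hexagon AND size ≥ 2.
(texture=glossy, weight=14, shape=circle, size=6) → shape is circle, size = 6 → No match.
(texture=matte, weight=16, shape=hexagon, size=6) → shape is hexagon, size = 6 → Match.
(texture=smooth, weight=19, shape=hexagon, size=5) → shape is hexagon, size = 5 → Match.
(texture=glossy, weight=4, shape=hexagon, size=4) → shape is hexagon, size = 4 → Match.

No match, Match, Match, Match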